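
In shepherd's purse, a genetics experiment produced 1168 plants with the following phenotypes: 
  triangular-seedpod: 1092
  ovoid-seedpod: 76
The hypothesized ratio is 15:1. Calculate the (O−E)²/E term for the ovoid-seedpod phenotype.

Expected counts for N = 1168 under a 15:1 ratio (total parts = 16):
  triangular-seedpod: 1168 × 15/16 = 1095
  ovoid-seedpod: 1168 × 1/16 = 73
Contribution of ovoid-seedpod: (76 − 73)² / 73 = 0.1233

0.123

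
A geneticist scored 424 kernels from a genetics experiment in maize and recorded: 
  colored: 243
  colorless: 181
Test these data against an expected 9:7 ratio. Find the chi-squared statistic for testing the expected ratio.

0.194

Total ratio parts = 16. Expected numbers out of 424:
  colored: 424 × 9/16 = 238.5
  colorless: 424 × 7/16 = 185.5
χ² = Σ (O − E)² / E
  colored: (243 − 238.5)² / 238.5 = 0.0849
  colorless: (181 − 185.5)² / 185.5 = 0.1092
χ² = 0.0849 + 0.1092 = 0.1941 ≈ 0.194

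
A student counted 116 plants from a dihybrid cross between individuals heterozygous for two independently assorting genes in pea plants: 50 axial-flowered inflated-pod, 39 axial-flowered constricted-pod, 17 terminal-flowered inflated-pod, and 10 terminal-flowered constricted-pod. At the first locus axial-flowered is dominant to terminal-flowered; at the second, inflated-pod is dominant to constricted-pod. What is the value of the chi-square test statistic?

19.326

A dihybrid F₂ with independent assortment and complete dominance at both loci gives a 9:3:3:1 phenotypic ratio.
The 9:3:3:1 ratio has 16 parts, so with N = 116 the expected counts are:
  axial-flowered inflated-pod: 116 × 9/16 = 65.25
  axial-flowered constricted-pod: 116 × 3/16 = 21.75
  terminal-flowered inflated-pod: 116 × 3/16 = 21.75
  terminal-flowered constricted-pod: 116 × 1/16 = 7.25
χ² = Σ (O − E)² / E
  axial-flowered inflated-pod: (50 − 65.25)² / 65.25 = 3.5642
  axial-flowered constricted-pod: (39 − 21.75)² / 21.75 = 13.6810
  terminal-flowered inflated-pod: (17 − 21.75)² / 21.75 = 1.0374
  terminal-flowered constricted-pod: (10 − 7.25)² / 7.25 = 1.0431
χ² = 3.5642 + 13.6810 + 1.0374 + 1.0431 = 19.3257 ≈ 19.326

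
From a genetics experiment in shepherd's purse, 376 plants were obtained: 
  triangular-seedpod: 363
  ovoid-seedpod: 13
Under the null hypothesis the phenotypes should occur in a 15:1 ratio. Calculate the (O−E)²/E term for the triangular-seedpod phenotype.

Total ratio parts = 16. Expected numbers out of 376:
  triangular-seedpod: 376 × 15/16 = 352.5
  ovoid-seedpod: 376 × 1/16 = 23.5
Contribution of triangular-seedpod: (363 − 352.5)² / 352.5 = 0.3128

0.313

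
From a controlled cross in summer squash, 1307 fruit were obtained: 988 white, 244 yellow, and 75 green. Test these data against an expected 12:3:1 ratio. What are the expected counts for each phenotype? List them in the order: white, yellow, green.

The 12:3:1 ratio has 16 parts, so with N = 1307 the expected counts are:
  white: 1307 × 12/16 = 980.25
  yellow: 1307 × 3/16 = 245.0625
  green: 1307 × 1/16 = 81.6875

980.25, 245.0625, 81.6875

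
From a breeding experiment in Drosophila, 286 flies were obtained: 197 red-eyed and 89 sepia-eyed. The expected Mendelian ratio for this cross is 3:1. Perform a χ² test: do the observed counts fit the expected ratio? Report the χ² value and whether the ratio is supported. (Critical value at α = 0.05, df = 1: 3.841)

5.711; not consistent

Total ratio parts = 4. Expected numbers out of 286:
  red-eyed: 286 × 3/4 = 214.5
  sepia-eyed: 286 × 1/4 = 71.5
χ² = Σ (O − E)² / E
  red-eyed: (197 − 214.5)² / 214.5 = 1.4277
  sepia-eyed: (89 − 71.5)² / 71.5 = 4.2832
χ² = 1.4277 + 4.2832 = 5.7109 ≈ 5.711
Degrees of freedom = 2 − 1 = 1; critical value at α = 0.05 is 3.841.
Since 5.711 > 3.841, we reject the null hypothesis — the data do not fit the 3:1 ratio.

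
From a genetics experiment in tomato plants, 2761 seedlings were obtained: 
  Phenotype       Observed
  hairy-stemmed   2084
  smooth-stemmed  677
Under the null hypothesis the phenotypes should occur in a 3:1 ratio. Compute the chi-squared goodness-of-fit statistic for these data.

0.339

Under the 3:1 hypothesis (Σ ratio = 4, N = 2761):
  hairy-stemmed: 2761 × 3/4 = 2070.75
  smooth-stemmed: 2761 × 1/4 = 690.25
χ² = Σ (O − E)² / E
  hairy-stemmed: (2084 − 2070.75)² / 2070.75 = 0.0848
  smooth-stemmed: (677 − 690.25)² / 690.25 = 0.2543
χ² = 0.0848 + 0.2543 = 0.3391 ≈ 0.339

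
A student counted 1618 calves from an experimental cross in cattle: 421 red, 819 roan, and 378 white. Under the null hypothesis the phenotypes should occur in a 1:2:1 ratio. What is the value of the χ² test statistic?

2.533

Expected counts for N = 1618 under a 1:2:1 ratio (total parts = 4):
  red: 1618 × 1/4 = 404.5
  roan: 1618 × 2/4 = 809
  white: 1618 × 1/4 = 404.5
χ² = Σ (O − E)² / E
  red: (421 − 404.5)² / 404.5 = 0.6731
  roan: (819 − 809)² / 809 = 0.1236
  white: (378 − 404.5)² / 404.5 = 1.7361
χ² = 0.6731 + 0.1236 + 1.7361 = 2.5328 ≈ 2.533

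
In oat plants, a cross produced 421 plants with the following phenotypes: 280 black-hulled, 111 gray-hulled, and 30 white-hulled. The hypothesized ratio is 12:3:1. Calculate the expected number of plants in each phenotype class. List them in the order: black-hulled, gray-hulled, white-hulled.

315.75, 78.9375, 26.3125

Under the 12:3:1 hypothesis (Σ ratio = 16, N = 421):
  black-hulled: 421 × 12/16 = 315.75
  gray-hulled: 421 × 3/16 = 78.9375
  white-hulled: 421 × 1/16 = 26.3125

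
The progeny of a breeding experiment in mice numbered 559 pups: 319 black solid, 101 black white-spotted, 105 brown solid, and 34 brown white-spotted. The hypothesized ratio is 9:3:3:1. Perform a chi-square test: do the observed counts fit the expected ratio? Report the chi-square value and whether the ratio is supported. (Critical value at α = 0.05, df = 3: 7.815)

0.230; consistent

Expected counts for N = 559 under a 9:3:3:1 ratio (total parts = 16):
  black solid: 559 × 9/16 = 314.4375
  black white-spotted: 559 × 3/16 = 104.8125
  brown solid: 559 × 3/16 = 104.8125
  brown white-spotted: 559 × 1/16 = 34.9375
χ² = Σ (O − E)² / E
  black solid: (319 − 314.4375)² / 314.4375 = 0.0662
  black white-spotted: (101 − 104.8125)² / 104.8125 = 0.1387
  brown solid: (105 − 104.8125)² / 104.8125 = 0.0003
  brown white-spotted: (34 − 34.9375)² / 34.9375 = 0.0252
χ² = 0.0662 + 0.1387 + 0.0003 + 0.0252 = 0.2304 ≈ 0.230
Degrees of freedom = 4 − 1 = 3; critical value at α = 0.05 is 7.815.
Since 0.230 < 7.815, we fail to reject the null hypothesis — the data are consistent with the 9:3:3:1 ratio.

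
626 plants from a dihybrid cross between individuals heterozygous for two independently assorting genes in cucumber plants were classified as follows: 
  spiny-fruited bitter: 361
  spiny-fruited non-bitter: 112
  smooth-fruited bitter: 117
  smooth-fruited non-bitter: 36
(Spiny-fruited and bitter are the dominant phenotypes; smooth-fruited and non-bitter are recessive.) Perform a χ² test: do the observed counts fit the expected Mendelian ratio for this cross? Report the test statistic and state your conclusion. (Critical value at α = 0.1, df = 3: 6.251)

A dihybrid F₂ with independent assortment and complete dominance at both loci gives a 9:3:3:1 phenotypic ratio.
Under the 9:3:3:1 hypothesis (Σ ratio = 16, N = 626):
  spiny-fruited bitter: 626 × 9/16 = 352.125
  spiny-fruited non-bitter: 626 × 3/16 = 117.375
  smooth-fruited bitter: 626 × 3/16 = 117.375
  smooth-fruited non-bitter: 626 × 1/16 = 39.125
χ² = Σ (O − E)² / E
  spiny-fruited bitter: (361 − 352.125)² / 352.125 = 0.2237
  spiny-fruited non-bitter: (112 − 117.375)² / 117.375 = 0.2461
  smooth-fruited bitter: (117 − 117.375)² / 117.375 = 0.0012
  smooth-fruited non-bitter: (36 − 39.125)² / 39.125 = 0.2496
χ² = 0.2237 + 0.2461 + 0.0012 + 0.2496 = 0.7206 ≈ 0.721
Degrees of freedom = 4 − 1 = 3; critical value at α = 0.1 is 6.251.
Since 0.721 < 6.251, we fail to reject the null hypothesis — the data are consistent with the 9:3:3:1 ratio.

0.721; consistent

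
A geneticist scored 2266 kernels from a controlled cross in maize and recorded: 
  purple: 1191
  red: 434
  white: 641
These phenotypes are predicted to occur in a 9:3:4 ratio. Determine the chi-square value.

Under the 9:3:4 hypothesis (Σ ratio = 16, N = 2266):
  purple: 2266 × 9/16 = 1274.625
  red: 2266 × 3/16 = 424.875
  white: 2266 × 4/16 = 566.5
χ² = Σ (O − E)² / E
  purple: (1191 − 1274.625)² / 1274.625 = 5.4864
  red: (434 − 424.875)² / 424.875 = 0.1960
  white: (641 − 566.5)² / 566.5 = 9.7974
χ² = 5.4864 + 0.1960 + 9.7974 = 15.4798 ≈ 15.480

15.480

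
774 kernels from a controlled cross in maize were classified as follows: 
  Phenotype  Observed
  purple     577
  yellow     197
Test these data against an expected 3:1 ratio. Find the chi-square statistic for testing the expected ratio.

0.084

Expected counts for N = 774 under a 3:1 ratio (total parts = 4):
  purple: 774 × 3/4 = 580.5
  yellow: 774 × 1/4 = 193.5
χ² = Σ (O − E)² / E
  purple: (577 − 580.5)² / 580.5 = 0.0211
  yellow: (197 − 193.5)² / 193.5 = 0.0633
χ² = 0.0211 + 0.0633 = 0.0844 ≈ 0.084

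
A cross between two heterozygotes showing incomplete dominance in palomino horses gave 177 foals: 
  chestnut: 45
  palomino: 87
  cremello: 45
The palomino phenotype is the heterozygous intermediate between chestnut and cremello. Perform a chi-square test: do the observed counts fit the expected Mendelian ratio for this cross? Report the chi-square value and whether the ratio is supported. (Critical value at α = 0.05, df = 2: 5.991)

0.051; consistent

With incomplete dominance, a heterozygote × heterozygote cross gives a 1:2:1 phenotypic ratio.
Expected counts for N = 177 under a 1:2:1 ratio (total parts = 4):
  chestnut: 177 × 1/4 = 44.25
  palomino: 177 × 2/4 = 88.5
  cremello: 177 × 1/4 = 44.25
χ² = Σ (O − E)² / E
  chestnut: (45 − 44.25)² / 44.25 = 0.0127
  palomino: (87 − 88.5)² / 88.5 = 0.0254
  cremello: (45 − 44.25)² / 44.25 = 0.0127
χ² = 0.0127 + 0.0254 + 0.0127 = 0.0508 ≈ 0.051
Degrees of freedom = 3 − 1 = 2; critical value at α = 0.05 is 5.991.
Since 0.051 < 5.991, we fail to reject the null hypothesis — the data are consistent with the 1:2:1 ratio.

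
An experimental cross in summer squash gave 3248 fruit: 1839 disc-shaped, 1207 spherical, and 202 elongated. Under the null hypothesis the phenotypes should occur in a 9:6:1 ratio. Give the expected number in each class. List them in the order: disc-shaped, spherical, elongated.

1827, 1218, 203

Total ratio parts = 16. Expected numbers out of 3248:
  disc-shaped: 3248 × 9/16 = 1827
  spherical: 3248 × 6/16 = 1218
  elongated: 3248 × 1/16 = 203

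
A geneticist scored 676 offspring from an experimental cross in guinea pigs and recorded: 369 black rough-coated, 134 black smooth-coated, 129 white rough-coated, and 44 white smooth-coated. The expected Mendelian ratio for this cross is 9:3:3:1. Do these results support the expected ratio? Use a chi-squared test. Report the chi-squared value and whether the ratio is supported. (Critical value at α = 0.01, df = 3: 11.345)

Expected counts for N = 676 under a 9:3:3:1 ratio (total parts = 16):
  black rough-coated: 676 × 9/16 = 380.25
  black smooth-coated: 676 × 3/16 = 126.75
  white rough-coated: 676 × 3/16 = 126.75
  white smooth-coated: 676 × 1/16 = 42.25
χ² = Σ (O − E)² / E
  black rough-coated: (369 − 380.25)² / 380.25 = 0.3328
  black smooth-coated: (134 − 126.75)² / 126.75 = 0.4147
  white rough-coated: (129 − 126.75)² / 126.75 = 0.0399
  white smooth-coated: (44 − 42.25)² / 42.25 = 0.0725
χ² = 0.3328 + 0.4147 + 0.0399 + 0.0725 = 0.8599 ≈ 0.860
Degrees of freedom = 4 − 1 = 3; critical value at α = 0.01 is 11.345.
Since 0.860 < 11.345, we fail to reject the null hypothesis — the data are consistent with the 9:3:3:1 ratio.

0.860; consistent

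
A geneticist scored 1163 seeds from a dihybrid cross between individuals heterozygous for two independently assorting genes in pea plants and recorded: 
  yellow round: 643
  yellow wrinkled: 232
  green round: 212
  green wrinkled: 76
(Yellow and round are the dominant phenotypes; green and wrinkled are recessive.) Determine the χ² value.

A dihybrid F₂ with independent assortment and complete dominance at both loci gives a 9:3:3:1 phenotypic ratio.
Total ratio parts = 16. Expected numbers out of 1163:
  yellow round: 1163 × 9/16 = 654.1875
  yellow wrinkled: 1163 × 3/16 = 218.0625
  green round: 1163 × 3/16 = 218.0625
  green wrinkled: 1163 × 1/16 = 72.6875
χ² = Σ (O − E)² / E
  yellow round: (643 − 654.1875)² / 654.1875 = 0.1913
  yellow wrinkled: (232 − 218.0625)² / 218.0625 = 0.8908
  green round: (212 − 218.0625)² / 218.0625 = 0.1685
  green wrinkled: (76 − 72.6875)² / 72.6875 = 0.1510
χ² = 0.1913 + 0.8908 + 0.1685 + 0.1510 = 1.4016 ≈ 1.402

1.402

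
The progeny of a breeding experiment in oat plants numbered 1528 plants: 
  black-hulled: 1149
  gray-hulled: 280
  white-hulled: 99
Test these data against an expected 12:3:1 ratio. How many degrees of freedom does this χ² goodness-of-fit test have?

2

A goodness-of-fit test with 3 phenotype classes has df = 3 − 1 = 2.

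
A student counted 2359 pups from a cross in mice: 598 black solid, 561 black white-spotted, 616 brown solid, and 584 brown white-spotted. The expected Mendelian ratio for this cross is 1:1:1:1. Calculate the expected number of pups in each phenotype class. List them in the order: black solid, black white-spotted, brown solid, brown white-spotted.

589.75, 589.75, 589.75, 589.75

Under the 1:1:1:1 hypothesis (Σ ratio = 4, N = 2359):
  black solid: 2359 × 1/4 = 589.75
  black white-spotted: 2359 × 1/4 = 589.75
  brown solid: 2359 × 1/4 = 589.75
  brown white-spotted: 2359 × 1/4 = 589.75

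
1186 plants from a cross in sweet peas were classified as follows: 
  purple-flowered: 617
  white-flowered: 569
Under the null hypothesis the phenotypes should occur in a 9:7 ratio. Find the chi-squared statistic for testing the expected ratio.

8.608

Total ratio parts = 16. Expected numbers out of 1186:
  purple-flowered: 1186 × 9/16 = 667.125
  white-flowered: 1186 × 7/16 = 518.875
χ² = Σ (O − E)² / E
  purple-flowered: (617 − 667.125)² / 667.125 = 3.7662
  white-flowered: (569 − 518.875)² / 518.875 = 4.8422
χ² = 3.7662 + 4.8422 = 8.6084 ≈ 8.608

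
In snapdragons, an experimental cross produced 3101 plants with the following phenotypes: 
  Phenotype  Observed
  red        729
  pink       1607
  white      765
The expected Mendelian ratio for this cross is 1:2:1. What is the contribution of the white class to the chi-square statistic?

0.136

Under the 1:2:1 hypothesis (Σ ratio = 4, N = 3101):
  red: 3101 × 1/4 = 775.25
  pink: 3101 × 2/4 = 1550.5
  white: 3101 × 1/4 = 775.25
Contribution of white: (765 − 775.25)² / 775.25 = 0.1355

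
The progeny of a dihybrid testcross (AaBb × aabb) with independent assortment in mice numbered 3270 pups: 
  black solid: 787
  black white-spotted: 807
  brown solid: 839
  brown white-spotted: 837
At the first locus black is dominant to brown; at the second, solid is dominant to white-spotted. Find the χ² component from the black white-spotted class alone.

A dihybrid testcross with independent assortment gives a 1:1:1:1 ratio.
Under the 1:1:1:1 hypothesis (Σ ratio = 4, N = 3270):
  black solid: 3270 × 1/4 = 817.5
  black white-spotted: 3270 × 1/4 = 817.5
  brown solid: 3270 × 1/4 = 817.5
  brown white-spotted: 3270 × 1/4 = 817.5
Contribution of black white-spotted: (807 − 817.5)² / 817.5 = 0.1349

0.135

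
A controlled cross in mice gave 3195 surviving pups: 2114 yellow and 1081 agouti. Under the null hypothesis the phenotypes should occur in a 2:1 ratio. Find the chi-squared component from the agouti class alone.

0.240

Expected counts for N = 3195 under a 2:1 ratio (total parts = 3):
  yellow: 3195 × 2/3 = 2130
  agouti: 3195 × 1/3 = 1065
Contribution of agouti: (1081 − 1065)² / 1065 = 0.2404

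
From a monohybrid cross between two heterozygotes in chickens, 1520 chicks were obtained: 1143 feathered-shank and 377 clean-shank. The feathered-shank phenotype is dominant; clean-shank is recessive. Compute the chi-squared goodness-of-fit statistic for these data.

For a monohybrid cross between heterozygotes with complete dominance, the expected phenotypic ratio is 3:1.
The 3:1 ratio has 4 parts, so with N = 1520 the expected counts are:
  feathered-shank: 1520 × 3/4 = 1140
  clean-shank: 1520 × 1/4 = 380
χ² = Σ (O − E)² / E
  feathered-shank: (1143 − 1140)² / 1140 = 0.0079
  clean-shank: (377 − 380)² / 380 = 0.0237
χ² = 0.0079 + 0.0237 = 0.0316 ≈ 0.032

0.032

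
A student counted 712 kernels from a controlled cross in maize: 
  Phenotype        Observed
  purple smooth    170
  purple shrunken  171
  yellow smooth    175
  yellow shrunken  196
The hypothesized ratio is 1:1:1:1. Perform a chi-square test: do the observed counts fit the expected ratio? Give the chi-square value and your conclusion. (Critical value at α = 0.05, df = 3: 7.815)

2.506; consistent

Total ratio parts = 4. Expected numbers out of 712:
  purple smooth: 712 × 1/4 = 178
  purple shrunken: 712 × 1/4 = 178
  yellow smooth: 712 × 1/4 = 178
  yellow shrunken: 712 × 1/4 = 178
χ² = Σ (O − E)² / E
  purple smooth: (170 − 178)² / 178 = 0.3596
  purple shrunken: (171 − 178)² / 178 = 0.2753
  yellow smooth: (175 − 178)² / 178 = 0.0506
  yellow shrunken: (196 − 178)² / 178 = 1.8202
χ² = 0.3596 + 0.2753 + 0.0506 + 1.8202 = 2.5057 ≈ 2.506
Degrees of freedom = 4 − 1 = 3; critical value at α = 0.05 is 7.815.
Since 2.506 < 7.815, we fail to reject the null hypothesis — the data are consistent with the 1:1:1:1 ratio.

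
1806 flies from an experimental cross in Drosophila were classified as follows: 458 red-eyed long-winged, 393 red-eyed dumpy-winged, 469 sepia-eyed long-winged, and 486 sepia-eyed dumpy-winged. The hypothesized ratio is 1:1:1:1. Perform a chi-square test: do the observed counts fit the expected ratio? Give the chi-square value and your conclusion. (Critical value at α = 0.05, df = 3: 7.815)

Expected counts for N = 1806 under a 1:1:1:1 ratio (total parts = 4):
  red-eyed long-winged: 1806 × 1/4 = 451.5
  red-eyed dumpy-winged: 1806 × 1/4 = 451.5
  sepia-eyed long-winged: 1806 × 1/4 = 451.5
  sepia-eyed dumpy-winged: 1806 × 1/4 = 451.5
χ² = Σ (O − E)² / E
  red-eyed long-winged: (458 − 451.5)² / 451.5 = 0.0936
  red-eyed dumpy-winged: (393 − 451.5)² / 451.5 = 7.5797
  sepia-eyed long-winged: (469 − 451.5)² / 451.5 = 0.6783
  sepia-eyed dumpy-winged: (486 − 451.5)² / 451.5 = 2.6362
χ² = 0.0936 + 7.5797 + 0.6783 + 2.6362 = 10.9878 ≈ 10.988
Degrees of freedom = 4 − 1 = 3; critical value at α = 0.05 is 7.815.
Since 10.988 > 7.815, we reject the null hypothesis — the data do not fit the 1:1:1:1 ratio.

10.988; not consistent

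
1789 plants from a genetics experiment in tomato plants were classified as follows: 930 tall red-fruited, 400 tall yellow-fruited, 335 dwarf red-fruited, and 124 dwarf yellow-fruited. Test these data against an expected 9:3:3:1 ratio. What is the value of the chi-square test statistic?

The 9:3:3:1 ratio has 16 parts, so with N = 1789 the expected counts are:
  tall red-fruited: 1789 × 9/16 = 1006.3125
  tall yellow-fruited: 1789 × 3/16 = 335.4375
  dwarf red-fruited: 1789 × 3/16 = 335.4375
  dwarf yellow-fruited: 1789 × 1/16 = 111.8125
χ² = Σ (O − E)² / E
  tall red-fruited: (930 − 1006.3125)² / 1006.3125 = 5.7871
  tall yellow-fruited: (400 − 335.4375)² / 335.4375 = 12.4265
  dwarf red-fruited: (335 − 335.4375)² / 335.4375 = 0.0006
  dwarf yellow-fruited: (124 − 111.8125)² / 111.8125 = 1.3284
χ² = 5.7871 + 12.4265 + 0.0006 + 1.3284 = 19.5426 ≈ 19.543

19.543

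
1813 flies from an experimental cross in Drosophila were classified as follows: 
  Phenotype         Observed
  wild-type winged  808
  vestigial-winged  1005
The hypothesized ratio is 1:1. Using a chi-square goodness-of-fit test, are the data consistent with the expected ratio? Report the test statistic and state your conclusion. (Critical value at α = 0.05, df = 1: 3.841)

21.406; not consistent

The 1:1 ratio has 2 parts, so with N = 1813 the expected counts are:
  wild-type winged: 1813 × 1/2 = 906.5
  vestigial-winged: 1813 × 1/2 = 906.5
χ² = Σ (O − E)² / E
  wild-type winged: (808 − 906.5)² / 906.5 = 10.7030
  vestigial-winged: (1005 − 906.5)² / 906.5 = 10.7030
χ² = 10.7030 + 10.7030 = 21.406
Degrees of freedom = 2 − 1 = 1; critical value at α = 0.05 is 3.841.
Since 21.406 > 3.841, we reject the null hypothesis — the data do not fit the 1:1 ratio.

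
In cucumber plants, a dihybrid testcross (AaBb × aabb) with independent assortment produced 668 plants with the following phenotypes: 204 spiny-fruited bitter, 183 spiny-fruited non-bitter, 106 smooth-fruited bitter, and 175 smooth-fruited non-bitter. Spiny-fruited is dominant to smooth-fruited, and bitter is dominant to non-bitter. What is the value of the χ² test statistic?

A dihybrid testcross with independent assortment gives a 1:1:1:1 ratio.
The 1:1:1:1 ratio has 4 parts, so with N = 668 the expected counts are:
  spiny-fruited bitter: 668 × 1/4 = 167
  spiny-fruited non-bitter: 668 × 1/4 = 167
  smooth-fruited bitter: 668 × 1/4 = 167
  smooth-fruited non-bitter: 668 × 1/4 = 167
χ² = Σ (O − E)² / E
  spiny-fruited bitter: (204 − 167)² / 167 = 8.1976
  spiny-fruited non-bitter: (183 − 167)² / 167 = 1.5329
  smooth-fruited bitter: (106 − 167)² / 167 = 22.2814
  smooth-fruited non-bitter: (175 − 167)² / 167 = 0.3832
χ² = 8.1976 + 1.5329 + 22.2814 + 0.3832 = 32.3951 ≈ 32.395

32.395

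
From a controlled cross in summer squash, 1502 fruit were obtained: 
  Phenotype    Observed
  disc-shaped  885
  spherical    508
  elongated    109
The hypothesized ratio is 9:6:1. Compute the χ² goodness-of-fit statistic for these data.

9.762

Expected counts for N = 1502 under a 9:6:1 ratio (total parts = 16):
  disc-shaped: 1502 × 9/16 = 844.875
  spherical: 1502 × 6/16 = 563.25
  elongated: 1502 × 1/16 = 93.875
χ² = Σ (O − E)² / E
  disc-shaped: (885 − 844.875)² / 844.875 = 1.9056
  spherical: (508 − 563.25)² / 563.25 = 5.4196
  elongated: (109 − 93.875)² / 93.875 = 2.4369
χ² = 1.9056 + 5.4196 + 2.4369 = 9.7621 ≈ 9.762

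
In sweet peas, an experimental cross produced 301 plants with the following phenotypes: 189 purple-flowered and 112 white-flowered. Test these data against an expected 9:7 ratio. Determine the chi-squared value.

5.233

Under the 9:7 hypothesis (Σ ratio = 16, N = 301):
  purple-flowered: 301 × 9/16 = 169.3125
  white-flowered: 301 × 7/16 = 131.6875
χ² = Σ (O − E)² / E
  purple-flowered: (189 − 169.3125)² / 169.3125 = 2.2892
  white-flowered: (112 − 131.6875)² / 131.6875 = 2.9433
χ² = 2.2892 + 2.9433 = 5.2325 ≈ 5.233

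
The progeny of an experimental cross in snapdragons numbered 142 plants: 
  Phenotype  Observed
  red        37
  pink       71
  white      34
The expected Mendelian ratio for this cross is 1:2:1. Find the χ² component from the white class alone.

The 1:2:1 ratio has 4 parts, so with N = 142 the expected counts are:
  red: 142 × 1/4 = 35.5
  pink: 142 × 2/4 = 71
  white: 142 × 1/4 = 35.5
Contribution of white: (34 − 35.5)² / 35.5 = 0.0634

0.063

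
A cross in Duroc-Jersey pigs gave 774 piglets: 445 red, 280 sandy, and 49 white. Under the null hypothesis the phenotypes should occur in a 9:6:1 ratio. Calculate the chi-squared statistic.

The 9:6:1 ratio has 16 parts, so with N = 774 the expected counts are:
  red: 774 × 9/16 = 435.375
  sandy: 774 × 6/16 = 290.25
  white: 774 × 1/16 = 48.375
χ² = Σ (O − E)² / E
  red: (445 − 435.375)² / 435.375 = 0.2128
  sandy: (280 − 290.25)² / 290.25 = 0.3620
  white: (49 − 48.375)² / 48.375 = 0.0081
χ² = 0.2128 + 0.3620 + 0.0081 = 0.5829 ≈ 0.583

0.583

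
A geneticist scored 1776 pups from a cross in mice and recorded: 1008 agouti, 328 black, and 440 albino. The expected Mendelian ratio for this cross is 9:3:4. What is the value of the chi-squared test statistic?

0.192

Total ratio parts = 16. Expected numbers out of 1776:
  agouti: 1776 × 9/16 = 999
  black: 1776 × 3/16 = 333
  albino: 1776 × 4/16 = 444
χ² = Σ (O − E)² / E
  agouti: (1008 − 999)² / 999 = 0.0811
  black: (328 − 333)² / 333 = 0.0751
  albino: (440 − 444)² / 444 = 0.0360
χ² = 0.0811 + 0.0751 + 0.0360 = 0.1922 ≈ 0.192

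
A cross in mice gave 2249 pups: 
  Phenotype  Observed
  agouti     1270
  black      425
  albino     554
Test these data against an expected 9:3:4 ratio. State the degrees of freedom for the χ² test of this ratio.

2

A goodness-of-fit test with 3 phenotype classes has df = 3 − 1 = 2.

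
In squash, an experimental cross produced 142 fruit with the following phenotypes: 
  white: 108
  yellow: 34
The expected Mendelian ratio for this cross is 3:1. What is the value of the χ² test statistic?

Total ratio parts = 4. Expected numbers out of 142:
  white: 142 × 3/4 = 106.5
  yellow: 142 × 1/4 = 35.5
χ² = Σ (O − E)² / E
  white: (108 − 106.5)² / 106.5 = 0.0211
  yellow: (34 − 35.5)² / 35.5 = 0.0634
χ² = 0.0211 + 0.0634 = 0.0845 ≈ 0.085

0.085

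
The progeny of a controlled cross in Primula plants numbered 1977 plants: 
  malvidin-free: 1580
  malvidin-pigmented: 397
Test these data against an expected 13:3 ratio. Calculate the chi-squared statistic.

Expected counts for N = 1977 under a 13:3 ratio (total parts = 16):
  malvidin-free: 1977 × 13/16 = 1606.3125
  malvidin-pigmented: 1977 × 3/16 = 370.6875
χ² = Σ (O − E)² / E
  malvidin-free: (1580 − 1606.3125)² / 1606.3125 = 0.4310
  malvidin-pigmented: (397 − 370.6875)² / 370.6875 = 1.8677
χ² = 0.4310 + 1.8677 = 2.2987 ≈ 2.299

2.299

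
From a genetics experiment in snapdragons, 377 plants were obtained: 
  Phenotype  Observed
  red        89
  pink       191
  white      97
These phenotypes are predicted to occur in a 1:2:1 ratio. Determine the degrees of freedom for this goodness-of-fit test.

2

A goodness-of-fit test with 3 phenotype classes has df = 3 − 1 = 2.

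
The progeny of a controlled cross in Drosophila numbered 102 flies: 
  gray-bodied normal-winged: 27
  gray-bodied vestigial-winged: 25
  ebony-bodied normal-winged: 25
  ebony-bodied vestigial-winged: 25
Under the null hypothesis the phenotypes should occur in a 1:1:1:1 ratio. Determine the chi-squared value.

0.118

Expected counts for N = 102 under a 1:1:1:1 ratio (total parts = 4):
  gray-bodied normal-winged: 102 × 1/4 = 25.5
  gray-bodied vestigial-winged: 102 × 1/4 = 25.5
  ebony-bodied normal-winged: 102 × 1/4 = 25.5
  ebony-bodied vestigial-winged: 102 × 1/4 = 25.5
χ² = Σ (O − E)² / E
  gray-bodied normal-winged: (27 − 25.5)² / 25.5 = 0.0882
  gray-bodied vestigial-winged: (25 − 25.5)² / 25.5 = 0.0098
  ebony-bodied normal-winged: (25 − 25.5)² / 25.5 = 0.0098
  ebony-bodied vestigial-winged: (25 − 25.5)² / 25.5 = 0.0098
χ² = 0.0882 + 0.0098 + 0.0098 + 0.0098 = 0.1176 ≈ 0.118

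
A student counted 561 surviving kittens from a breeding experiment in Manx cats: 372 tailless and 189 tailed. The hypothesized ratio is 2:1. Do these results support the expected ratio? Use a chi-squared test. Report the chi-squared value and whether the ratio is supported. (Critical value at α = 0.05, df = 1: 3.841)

Expected counts for N = 561 under a 2:1 ratio (total parts = 3):
  tailless: 561 × 2/3 = 374
  tailed: 561 × 1/3 = 187
χ² = Σ (O − E)² / E
  tailless: (372 − 374)² / 374 = 0.0107
  tailed: (189 − 187)² / 187 = 0.0214
χ² = 0.0107 + 0.0214 = 0.0321 ≈ 0.032
Degrees of freedom = 2 − 1 = 1; critical value at α = 0.05 is 3.841.
Since 0.032 < 3.841, we fail to reject the null hypothesis — the data are consistent with the 2:1 ratio.

0.032; consistent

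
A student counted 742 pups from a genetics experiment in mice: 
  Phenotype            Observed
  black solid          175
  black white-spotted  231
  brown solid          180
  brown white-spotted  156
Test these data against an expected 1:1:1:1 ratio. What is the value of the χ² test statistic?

16.609

Expected counts for N = 742 under a 1:1:1:1 ratio (total parts = 4):
  black solid: 742 × 1/4 = 185.5
  black white-spotted: 742 × 1/4 = 185.5
  brown solid: 742 × 1/4 = 185.5
  brown white-spotted: 742 × 1/4 = 185.5
χ² = Σ (O − E)² / E
  black solid: (175 − 185.5)² / 185.5 = 0.5943
  black white-spotted: (231 − 185.5)² / 185.5 = 11.1604
  brown solid: (180 − 185.5)² / 185.5 = 0.1631
  brown white-spotted: (156 − 185.5)² / 185.5 = 4.6914
χ² = 0.5943 + 11.1604 + 0.1631 + 4.6914 = 16.6092 ≈ 16.609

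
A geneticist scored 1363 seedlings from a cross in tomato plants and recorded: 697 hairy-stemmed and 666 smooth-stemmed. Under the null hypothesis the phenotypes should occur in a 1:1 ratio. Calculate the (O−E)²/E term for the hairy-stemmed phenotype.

Under the 1:1 hypothesis (Σ ratio = 2, N = 1363):
  hairy-stemmed: 1363 × 1/2 = 681.5
  smooth-stemmed: 1363 × 1/2 = 681.5
Contribution of hairy-stemmed: (697 − 681.5)² / 681.5 = 0.3525

0.353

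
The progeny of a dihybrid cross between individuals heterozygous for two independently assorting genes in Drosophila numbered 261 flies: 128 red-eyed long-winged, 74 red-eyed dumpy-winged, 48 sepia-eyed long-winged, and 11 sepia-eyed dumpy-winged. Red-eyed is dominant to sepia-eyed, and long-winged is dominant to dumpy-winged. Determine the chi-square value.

16.994

A dihybrid F₂ with independent assortment and complete dominance at both loci gives a 9:3:3:1 phenotypic ratio.
Expected counts for N = 261 under a 9:3:3:1 ratio (total parts = 16):
  red-eyed long-winged: 261 × 9/16 = 146.8125
  red-eyed dumpy-winged: 261 × 3/16 = 48.9375
  sepia-eyed long-winged: 261 × 3/16 = 48.9375
  sepia-eyed dumpy-winged: 261 × 1/16 = 16.3125
χ² = Σ (O − E)² / E
  red-eyed long-winged: (128 − 146.8125)² / 146.8125 = 2.4106
  red-eyed dumpy-winged: (74 − 48.9375)² / 48.9375 = 12.8353
  sepia-eyed long-winged: (48 − 48.9375)² / 48.9375 = 0.0180
  sepia-eyed dumpy-winged: (11 − 16.3125)² / 16.3125 = 1.7301
χ² = 2.4106 + 12.8353 + 0.0180 + 1.7301 = 16.994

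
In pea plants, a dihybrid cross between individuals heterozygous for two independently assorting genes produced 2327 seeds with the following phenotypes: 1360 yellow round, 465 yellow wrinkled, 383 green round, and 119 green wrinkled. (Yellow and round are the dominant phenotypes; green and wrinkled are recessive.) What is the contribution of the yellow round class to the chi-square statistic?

A dihybrid F₂ with independent assortment and complete dominance at both loci gives a 9:3:3:1 phenotypic ratio.
The 9:3:3:1 ratio has 16 parts, so with N = 2327 the expected counts are:
  yellow round: 2327 × 9/16 = 1308.9375
  yellow wrinkled: 2327 × 3/16 = 436.3125
  green round: 2327 × 3/16 = 436.3125
  green wrinkled: 2327 × 1/16 = 145.4375
Contribution of yellow round: (1360 − 1308.9375)² / 1308.9375 = 1.9920

1.992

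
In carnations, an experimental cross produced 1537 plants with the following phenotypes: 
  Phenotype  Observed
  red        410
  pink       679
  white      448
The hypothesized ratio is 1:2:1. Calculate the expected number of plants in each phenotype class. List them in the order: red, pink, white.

Total ratio parts = 4. Expected numbers out of 1537:
  red: 1537 × 1/4 = 384.25
  pink: 1537 × 2/4 = 768.5
  white: 1537 × 1/4 = 384.25

384.25, 768.5, 384.25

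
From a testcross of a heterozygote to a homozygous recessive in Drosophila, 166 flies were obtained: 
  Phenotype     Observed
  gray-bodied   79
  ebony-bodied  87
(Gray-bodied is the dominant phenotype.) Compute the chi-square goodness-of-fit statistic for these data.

A testcross of a heterozygote (Aa × aa) gives a 1:1 phenotypic ratio.
The 1:1 ratio has 2 parts, so with N = 166 the expected counts are:
  gray-bodied: 166 × 1/2 = 83
  ebony-bodied: 166 × 1/2 = 83
χ² = Σ (O − E)² / E
  gray-bodied: (79 − 83)² / 83 = 0.1928
  ebony-bodied: (87 − 83)² / 83 = 0.1928
χ² = 0.1928 + 0.1928 = 0.3856 ≈ 0.386

0.386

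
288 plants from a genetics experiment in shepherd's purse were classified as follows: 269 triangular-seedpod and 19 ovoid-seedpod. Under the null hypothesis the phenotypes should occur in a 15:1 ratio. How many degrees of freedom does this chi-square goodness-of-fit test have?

1

A goodness-of-fit test with 2 phenotype classes has df = 2 − 1 = 1.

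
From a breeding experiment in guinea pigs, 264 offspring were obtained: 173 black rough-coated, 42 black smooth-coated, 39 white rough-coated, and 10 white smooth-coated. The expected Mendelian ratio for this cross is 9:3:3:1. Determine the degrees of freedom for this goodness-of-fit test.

A goodness-of-fit test with 4 phenotype classes has df = 4 − 1 = 3.

3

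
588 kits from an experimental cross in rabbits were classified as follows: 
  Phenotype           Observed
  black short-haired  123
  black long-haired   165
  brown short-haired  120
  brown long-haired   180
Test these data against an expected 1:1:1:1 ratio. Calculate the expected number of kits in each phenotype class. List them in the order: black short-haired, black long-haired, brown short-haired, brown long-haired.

147, 147, 147, 147

The 1:1:1:1 ratio has 4 parts, so with N = 588 the expected counts are:
  black short-haired: 588 × 1/4 = 147
  black long-haired: 588 × 1/4 = 147
  brown short-haired: 588 × 1/4 = 147
  brown long-haired: 588 × 1/4 = 147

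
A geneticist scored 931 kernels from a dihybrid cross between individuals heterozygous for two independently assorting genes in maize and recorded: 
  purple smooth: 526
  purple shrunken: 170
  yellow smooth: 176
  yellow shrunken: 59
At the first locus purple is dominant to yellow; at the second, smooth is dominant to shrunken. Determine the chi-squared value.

0.153

A dihybrid F₂ with independent assortment and complete dominance at both loci gives a 9:3:3:1 phenotypic ratio.
Total ratio parts = 16. Expected numbers out of 931:
  purple smooth: 931 × 9/16 = 523.6875
  purple shrunken: 931 × 3/16 = 174.5625
  yellow smooth: 931 × 3/16 = 174.5625
  yellow shrunken: 931 × 1/16 = 58.1875
χ² = Σ (O − E)² / E
  purple smooth: (526 − 523.6875)² / 523.6875 = 0.0102
  purple shrunken: (170 − 174.5625)² / 174.5625 = 0.1192
  yellow smooth: (176 − 174.5625)² / 174.5625 = 0.0118
  yellow shrunken: (59 − 58.1875)² / 58.1875 = 0.0113
χ² = 0.0102 + 0.1192 + 0.0118 + 0.0113 = 0.1525 ≈ 0.153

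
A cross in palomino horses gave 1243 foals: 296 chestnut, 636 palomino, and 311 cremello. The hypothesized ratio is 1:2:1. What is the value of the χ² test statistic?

1.039

The 1:2:1 ratio has 4 parts, so with N = 1243 the expected counts are:
  chestnut: 1243 × 1/4 = 310.75
  palomino: 1243 × 2/4 = 621.5
  cremello: 1243 × 1/4 = 310.75
χ² = Σ (O − E)² / E
  chestnut: (296 − 310.75)² / 310.75 = 0.7001
  palomino: (636 − 621.5)² / 621.5 = 0.3383
  cremello: (311 − 310.75)² / 310.75 = 0.0002
χ² = 0.7001 + 0.3383 + 0.0002 = 1.0386 ≈ 1.039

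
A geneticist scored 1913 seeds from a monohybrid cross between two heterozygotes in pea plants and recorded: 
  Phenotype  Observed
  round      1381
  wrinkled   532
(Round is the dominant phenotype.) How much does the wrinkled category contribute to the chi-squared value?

6.041

For a monohybrid cross between heterozygotes with complete dominance, the expected phenotypic ratio is 3:1.
Total ratio parts = 4. Expected numbers out of 1913:
  round: 1913 × 3/4 = 1434.75
  wrinkled: 1913 × 1/4 = 478.25
Contribution of wrinkled: (532 − 478.25)² / 478.25 = 6.0409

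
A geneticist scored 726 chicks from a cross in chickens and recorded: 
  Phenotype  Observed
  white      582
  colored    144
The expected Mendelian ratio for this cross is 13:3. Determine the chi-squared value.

0.561

Total ratio parts = 16. Expected numbers out of 726:
  white: 726 × 13/16 = 589.875
  colored: 726 × 3/16 = 136.125
χ² = Σ (O − E)² / E
  white: (582 − 589.875)² / 589.875 = 0.1051
  colored: (144 − 136.125)² / 136.125 = 0.4556
χ² = 0.1051 + 0.4556 = 0.5607 ≈ 0.561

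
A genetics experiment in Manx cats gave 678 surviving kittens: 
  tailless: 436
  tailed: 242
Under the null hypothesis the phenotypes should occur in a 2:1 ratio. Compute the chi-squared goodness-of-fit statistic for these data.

Expected counts for N = 678 under a 2:1 ratio (total parts = 3):
  tailless: 678 × 2/3 = 452
  tailed: 678 × 1/3 = 226
χ² = Σ (O − E)² / E
  tailless: (436 − 452)² / 452 = 0.5664
  tailed: (242 − 226)² / 226 = 1.1327
χ² = 0.5664 + 1.1327 = 1.6991 ≈ 1.699

1.699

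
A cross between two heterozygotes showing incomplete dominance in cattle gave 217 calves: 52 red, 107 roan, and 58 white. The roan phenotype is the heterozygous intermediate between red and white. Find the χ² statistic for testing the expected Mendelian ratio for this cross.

0.373

With incomplete dominance, a heterozygote × heterozygote cross gives a 1:2:1 phenotypic ratio.
Under the 1:2:1 hypothesis (Σ ratio = 4, N = 217):
  red: 217 × 1/4 = 54.25
  roan: 217 × 2/4 = 108.5
  white: 217 × 1/4 = 54.25
χ² = Σ (O − E)² / E
  red: (52 − 54.25)² / 54.25 = 0.0933
  roan: (107 − 108.5)² / 108.5 = 0.0207
  white: (58 − 54.25)² / 54.25 = 0.2592
χ² = 0.0933 + 0.0207 + 0.2592 = 0.3732 ≈ 0.373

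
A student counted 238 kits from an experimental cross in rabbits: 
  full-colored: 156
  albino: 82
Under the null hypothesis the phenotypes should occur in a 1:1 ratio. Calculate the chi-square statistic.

23.008

Under the 1:1 hypothesis (Σ ratio = 2, N = 238):
  full-colored: 238 × 1/2 = 119
  albino: 238 × 1/2 = 119
χ² = Σ (O − E)² / E
  full-colored: (156 − 119)² / 119 = 11.5042
  albino: (82 − 119)² / 119 = 11.5042
χ² = 11.5042 + 11.5042 = 23.0084 ≈ 23.008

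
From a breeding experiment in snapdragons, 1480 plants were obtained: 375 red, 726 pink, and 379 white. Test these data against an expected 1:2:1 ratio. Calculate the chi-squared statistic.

0.551

The 1:2:1 ratio has 4 parts, so with N = 1480 the expected counts are:
  red: 1480 × 1/4 = 370
  pink: 1480 × 2/4 = 740
  white: 1480 × 1/4 = 370
χ² = Σ (O − E)² / E
  red: (375 − 370)² / 370 = 0.0676
  pink: (726 − 740)² / 740 = 0.2649
  white: (379 − 370)² / 370 = 0.2189
χ² = 0.0676 + 0.2649 + 0.2189 = 0.5514 ≈ 0.551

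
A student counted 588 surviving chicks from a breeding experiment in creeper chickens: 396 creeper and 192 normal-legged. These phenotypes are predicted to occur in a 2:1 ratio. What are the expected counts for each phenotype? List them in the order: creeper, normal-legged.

The 2:1 ratio has 3 parts, so with N = 588 the expected counts are:
  creeper: 588 × 2/3 = 392
  normal-legged: 588 × 1/3 = 196

392, 196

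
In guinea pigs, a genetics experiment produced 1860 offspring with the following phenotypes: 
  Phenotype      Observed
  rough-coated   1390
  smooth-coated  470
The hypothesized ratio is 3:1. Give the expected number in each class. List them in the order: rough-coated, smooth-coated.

Total ratio parts = 4. Expected numbers out of 1860:
  rough-coated: 1860 × 3/4 = 1395
  smooth-coated: 1860 × 1/4 = 465

1395, 465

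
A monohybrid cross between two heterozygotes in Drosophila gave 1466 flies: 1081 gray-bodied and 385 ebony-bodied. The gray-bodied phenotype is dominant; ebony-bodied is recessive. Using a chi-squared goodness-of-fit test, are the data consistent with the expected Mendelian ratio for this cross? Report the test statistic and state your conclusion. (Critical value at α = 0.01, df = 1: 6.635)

For a monohybrid cross between heterozygotes with complete dominance, the expected phenotypic ratio is 3:1.
Total ratio parts = 4. Expected numbers out of 1466:
  gray-bodied: 1466 × 3/4 = 1099.5
  ebony-bodied: 1466 × 1/4 = 366.5
χ² = Σ (O − E)² / E
  gray-bodied: (1081 − 1099.5)² / 1099.5 = 0.3113
  ebony-bodied: (385 − 366.5)² / 366.5 = 0.9338
χ² = 0.3113 + 0.9338 = 1.2451 ≈ 1.245
Degrees of freedom = 2 − 1 = 1; critical value at α = 0.01 is 6.635.
Since 1.245 < 6.635, we fail to reject the null hypothesis — the data are consistent with the 3:1 ratio.

1.245; consistent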